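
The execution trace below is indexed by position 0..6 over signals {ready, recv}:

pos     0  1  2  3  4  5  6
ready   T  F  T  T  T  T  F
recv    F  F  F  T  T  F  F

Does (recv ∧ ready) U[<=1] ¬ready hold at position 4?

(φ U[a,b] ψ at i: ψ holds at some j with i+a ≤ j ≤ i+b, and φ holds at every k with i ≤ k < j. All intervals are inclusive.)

Need some j in [4,5] with ¬ready, and (recv ∧ ready) at every k in [4,j-1].
  j=4: ¬ready false.
  j=5: ¬ready false.
No j in the window works → until fails.

No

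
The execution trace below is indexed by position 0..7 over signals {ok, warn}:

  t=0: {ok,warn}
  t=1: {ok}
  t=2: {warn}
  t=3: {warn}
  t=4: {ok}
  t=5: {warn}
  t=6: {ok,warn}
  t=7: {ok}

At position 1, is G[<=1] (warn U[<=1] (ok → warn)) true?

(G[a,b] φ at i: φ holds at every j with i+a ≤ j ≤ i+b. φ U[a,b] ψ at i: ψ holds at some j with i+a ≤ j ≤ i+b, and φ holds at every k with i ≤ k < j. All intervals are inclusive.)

Check (warn U[<=1] (ok → warn)) at every j in [1,2]:
  j=1: fails
  j=2: holds
Fails at j=1 → formula fails.

False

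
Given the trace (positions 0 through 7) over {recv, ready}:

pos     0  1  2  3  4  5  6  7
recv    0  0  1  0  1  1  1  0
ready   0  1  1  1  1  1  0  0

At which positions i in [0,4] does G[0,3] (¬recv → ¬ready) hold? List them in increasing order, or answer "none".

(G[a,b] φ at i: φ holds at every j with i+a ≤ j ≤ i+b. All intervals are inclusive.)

4

Evaluate at each i in [0,4]:
  i=0: ✗ (fails at j=1)
  i=1: ✗ (fails at j=1)
  i=2: ✗ (fails at j=3)
  i=3: ✗ (fails at j=3)
  i=4: ✓ (all of [4,7])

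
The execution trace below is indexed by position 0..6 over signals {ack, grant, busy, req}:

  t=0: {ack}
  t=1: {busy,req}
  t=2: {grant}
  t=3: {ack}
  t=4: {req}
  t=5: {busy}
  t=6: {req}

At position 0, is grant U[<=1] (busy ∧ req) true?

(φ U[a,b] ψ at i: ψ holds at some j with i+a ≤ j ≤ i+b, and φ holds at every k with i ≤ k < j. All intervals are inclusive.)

Need some j in [0,1] with (busy ∧ req), and grant at every k in [0,j-1].
  j=0: (busy ∧ req) false.
  j=1: (busy ∧ req) holds, but grant fails at k=0 → not this j.
No j in the window works → until fails.

False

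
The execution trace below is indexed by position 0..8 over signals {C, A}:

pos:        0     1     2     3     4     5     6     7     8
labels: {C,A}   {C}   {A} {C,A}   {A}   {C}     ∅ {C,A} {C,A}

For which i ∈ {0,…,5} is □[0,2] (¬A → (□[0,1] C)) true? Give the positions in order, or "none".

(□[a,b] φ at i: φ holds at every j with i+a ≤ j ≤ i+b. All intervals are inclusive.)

Evaluate at each i in [0,5]:
  i=0: ✗ (fails at j=1)
  i=1: ✗ (fails at j=1)
  i=2: ✓ (all of [2,4])
  i=3: ✗ (fails at j=5)
  i=4: ✗ (fails at j=5)
  i=5: ✗ (fails at j=5)

2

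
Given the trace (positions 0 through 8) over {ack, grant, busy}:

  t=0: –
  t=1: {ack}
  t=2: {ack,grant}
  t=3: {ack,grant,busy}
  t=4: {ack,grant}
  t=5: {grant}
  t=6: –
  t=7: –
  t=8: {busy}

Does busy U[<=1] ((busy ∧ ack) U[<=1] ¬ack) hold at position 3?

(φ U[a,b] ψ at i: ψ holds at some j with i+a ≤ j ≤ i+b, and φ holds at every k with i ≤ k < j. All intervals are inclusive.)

False

Need some j in [3,4] with ((busy ∧ ack) U[<=1] ¬ack), and busy at every k in [3,j-1].
  j=3: ((busy ∧ ack) U[<=1] ¬ack) — fails.
  j=4: ((busy ∧ ack) U[<=1] ¬ack) — fails.
No j in the window works → until fails.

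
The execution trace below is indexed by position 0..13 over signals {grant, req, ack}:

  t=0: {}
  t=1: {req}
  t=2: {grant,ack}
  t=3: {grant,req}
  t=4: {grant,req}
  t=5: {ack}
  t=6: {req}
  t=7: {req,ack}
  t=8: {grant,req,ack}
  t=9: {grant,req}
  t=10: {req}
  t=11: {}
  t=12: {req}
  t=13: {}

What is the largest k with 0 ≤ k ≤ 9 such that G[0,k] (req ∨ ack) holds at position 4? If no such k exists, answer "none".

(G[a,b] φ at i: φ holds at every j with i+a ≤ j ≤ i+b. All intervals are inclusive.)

(req ∨ ack) must hold from j=4 onward; find where it first fails.
  j=4: holds
  j=5: holds
  j=6: holds
  j=7: holds
  j=8: holds
  j=9: holds
  j=10: holds
  j=11: fails
Holds on [4,10], so largest k = 6.

6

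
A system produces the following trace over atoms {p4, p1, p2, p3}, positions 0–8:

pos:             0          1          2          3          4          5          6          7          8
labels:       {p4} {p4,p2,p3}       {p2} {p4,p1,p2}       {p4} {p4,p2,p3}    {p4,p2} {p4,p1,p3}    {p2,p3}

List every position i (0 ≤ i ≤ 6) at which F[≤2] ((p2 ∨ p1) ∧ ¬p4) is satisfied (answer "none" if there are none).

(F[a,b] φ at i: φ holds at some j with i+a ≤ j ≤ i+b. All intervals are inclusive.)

0, 1, 2, 6

Evaluate at each i in [0,6]:
  i=0: ✓ (witness j=2)
  i=1: ✓ (witness j=2)
  i=2: ✓ (witness j=2)
  i=3: ✗ (none in [3,5])
  i=4: ✗ (none in [4,6])
  i=5: ✗ (none in [5,7])
  i=6: ✓ (witness j=8)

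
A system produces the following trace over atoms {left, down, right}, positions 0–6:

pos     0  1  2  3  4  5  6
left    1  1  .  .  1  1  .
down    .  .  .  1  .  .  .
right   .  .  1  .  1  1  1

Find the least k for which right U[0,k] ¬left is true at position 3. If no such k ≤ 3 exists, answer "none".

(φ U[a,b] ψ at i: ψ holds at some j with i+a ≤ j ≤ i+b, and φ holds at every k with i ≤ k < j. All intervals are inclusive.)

Need earliest j ≥ 3 with ¬left, and right at every k in [3,j-1].
  j=3: rhs holds (empty prefix). k = 0.

0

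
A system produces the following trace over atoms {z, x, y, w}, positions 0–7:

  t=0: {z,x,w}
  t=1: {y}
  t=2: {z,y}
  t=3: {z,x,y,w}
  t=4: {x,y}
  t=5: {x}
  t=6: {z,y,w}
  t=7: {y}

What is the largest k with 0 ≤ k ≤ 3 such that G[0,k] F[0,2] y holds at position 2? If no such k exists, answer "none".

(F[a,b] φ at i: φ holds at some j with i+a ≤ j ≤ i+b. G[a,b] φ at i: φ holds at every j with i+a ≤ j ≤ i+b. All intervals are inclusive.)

F[0,2] y must hold from j=2 onward; find where it first fails.
  j=2: holds
  j=3: holds
  j=4: holds
  j=5: holds
Holds through j=5; largest k = 3.

3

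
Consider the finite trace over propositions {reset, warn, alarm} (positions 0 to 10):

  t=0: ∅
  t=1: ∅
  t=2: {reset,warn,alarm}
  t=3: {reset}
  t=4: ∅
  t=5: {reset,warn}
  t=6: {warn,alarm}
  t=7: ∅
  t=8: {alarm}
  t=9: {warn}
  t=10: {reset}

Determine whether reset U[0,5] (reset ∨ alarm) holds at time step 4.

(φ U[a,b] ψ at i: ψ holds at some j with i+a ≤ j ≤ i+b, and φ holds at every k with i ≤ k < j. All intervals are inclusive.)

Does not hold

Need some j in [4,9] with (reset ∨ alarm), and reset at every k in [4,j-1].
  j=4: (reset ∨ alarm) false.
  j=5: (reset ∨ alarm) holds, but reset fails at k=4 → not this j.
  j=6: (reset ∨ alarm) holds, but reset fails at k=4 → not this j.
  j=7: (reset ∨ alarm) false.
  j=8: (reset ∨ alarm) holds, but reset fails at k=4 → not this j.
  j=9: (reset ∨ alarm) false.
No j in the window works → until fails.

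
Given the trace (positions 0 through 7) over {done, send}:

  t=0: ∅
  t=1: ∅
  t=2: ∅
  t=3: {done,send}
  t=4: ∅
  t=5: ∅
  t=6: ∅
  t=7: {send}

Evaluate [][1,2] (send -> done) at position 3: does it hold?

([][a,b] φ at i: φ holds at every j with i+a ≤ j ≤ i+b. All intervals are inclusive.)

Check (send -> done) at every j in [4,5]:
  j=4: antecedent false → ✓
  j=5: antecedent false → ✓
All positions satisfy it → formula holds.

True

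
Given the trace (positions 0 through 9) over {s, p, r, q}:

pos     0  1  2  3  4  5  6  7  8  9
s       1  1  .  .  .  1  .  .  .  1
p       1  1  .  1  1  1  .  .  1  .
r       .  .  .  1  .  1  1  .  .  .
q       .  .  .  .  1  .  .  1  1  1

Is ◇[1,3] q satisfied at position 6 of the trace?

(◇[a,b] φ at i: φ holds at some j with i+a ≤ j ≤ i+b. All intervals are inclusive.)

Check q at each j in [7,9]:
  j=7: true
  j=8: true
  j=9: true
Found at j=7 → formula holds.

Holds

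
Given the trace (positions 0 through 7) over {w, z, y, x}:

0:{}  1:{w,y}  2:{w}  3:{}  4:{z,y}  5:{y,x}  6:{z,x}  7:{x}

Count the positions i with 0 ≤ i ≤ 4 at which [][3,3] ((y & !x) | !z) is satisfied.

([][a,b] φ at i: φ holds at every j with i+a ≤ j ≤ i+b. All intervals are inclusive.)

4

Evaluate at each i in [0,4]:
  i=0: ✓ (all of [3,3])
  i=1: ✓ (all of [4,4])
  i=2: ✓ (all of [5,5])
  i=3: ✗ (fails at j=6)
  i=4: ✓ (all of [7,7])
Positions where it holds: {0, 1, 2, 4} → 4.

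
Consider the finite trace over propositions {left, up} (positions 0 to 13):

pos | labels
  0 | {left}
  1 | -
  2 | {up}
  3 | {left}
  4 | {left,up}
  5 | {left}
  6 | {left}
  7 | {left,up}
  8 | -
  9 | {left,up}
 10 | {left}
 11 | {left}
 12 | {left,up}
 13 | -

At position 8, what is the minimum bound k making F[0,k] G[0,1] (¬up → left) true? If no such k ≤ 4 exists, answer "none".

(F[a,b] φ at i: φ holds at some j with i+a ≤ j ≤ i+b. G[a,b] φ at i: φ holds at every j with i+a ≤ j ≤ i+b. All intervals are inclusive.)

Scan j = 8,9,… for G[0,1] (¬up → left):
  j=8: fails
  j=9: holds
First hit at j=9, so smallest k = 9-8 = 1.

1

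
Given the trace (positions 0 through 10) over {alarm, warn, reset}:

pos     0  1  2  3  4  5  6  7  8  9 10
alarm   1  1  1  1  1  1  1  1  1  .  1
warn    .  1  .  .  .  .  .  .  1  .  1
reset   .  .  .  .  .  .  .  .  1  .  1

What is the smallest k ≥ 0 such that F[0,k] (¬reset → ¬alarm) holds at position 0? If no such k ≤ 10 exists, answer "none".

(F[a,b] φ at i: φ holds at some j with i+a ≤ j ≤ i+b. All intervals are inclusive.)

8

Scan j = 0,1,… for (¬reset → ¬alarm):
  j=0: fails
  j=1: fails
  j=2: fails
  j=3: fails
  j=4: fails
  j=5: fails
  j=6: fails
  j=7: fails
  j=8: holds
First hit at j=8, so smallest k = 8-0 = 8.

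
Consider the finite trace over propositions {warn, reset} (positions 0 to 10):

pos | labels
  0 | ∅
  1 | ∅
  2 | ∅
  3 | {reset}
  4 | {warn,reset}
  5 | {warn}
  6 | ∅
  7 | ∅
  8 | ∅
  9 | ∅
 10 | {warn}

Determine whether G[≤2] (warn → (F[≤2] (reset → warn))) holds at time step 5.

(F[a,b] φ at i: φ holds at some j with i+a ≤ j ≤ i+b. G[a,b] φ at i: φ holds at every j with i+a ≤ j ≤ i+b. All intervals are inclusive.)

True

Check (warn → (F[≤2] (reset → warn))) at every j in [5,7]:
  j=5: antecedent true; consequent holds (witness at 5) → ✓
  j=6: antecedent false → ✓
  j=7: antecedent false → ✓
All positions satisfy it → formula holds.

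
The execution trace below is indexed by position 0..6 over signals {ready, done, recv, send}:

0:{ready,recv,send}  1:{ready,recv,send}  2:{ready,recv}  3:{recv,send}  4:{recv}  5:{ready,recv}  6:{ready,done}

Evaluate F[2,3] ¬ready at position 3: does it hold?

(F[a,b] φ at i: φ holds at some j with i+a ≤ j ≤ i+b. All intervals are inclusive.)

Check ¬ready at each j in [5,6]:
  j=5: false
  j=6: false
No position in the window satisfies it → formula fails.

False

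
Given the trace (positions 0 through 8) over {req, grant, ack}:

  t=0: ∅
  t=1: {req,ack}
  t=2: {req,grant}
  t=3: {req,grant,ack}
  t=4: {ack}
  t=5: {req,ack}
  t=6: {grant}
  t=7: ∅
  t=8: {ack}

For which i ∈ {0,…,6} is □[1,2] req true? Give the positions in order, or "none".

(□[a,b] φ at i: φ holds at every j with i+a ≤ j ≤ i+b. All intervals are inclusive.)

Evaluate at each i in [0,6]:
  i=0: ✓ (all of [1,2])
  i=1: ✓ (all of [2,3])
  i=2: ✗ (fails at j=4)
  i=3: ✗ (fails at j=4)
  i=4: ✗ (fails at j=6)
  i=5: ✗ (fails at j=6)
  i=6: ✗ (fails at j=7)

0, 1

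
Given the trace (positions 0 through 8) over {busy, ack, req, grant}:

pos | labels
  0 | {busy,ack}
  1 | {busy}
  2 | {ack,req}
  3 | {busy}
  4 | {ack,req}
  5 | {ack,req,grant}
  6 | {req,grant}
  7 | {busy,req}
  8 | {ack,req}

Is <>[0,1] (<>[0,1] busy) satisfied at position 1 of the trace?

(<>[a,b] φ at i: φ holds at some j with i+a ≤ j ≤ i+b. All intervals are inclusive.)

Check <>[0,1] busy at each j in [1,2]:
  j=1: holds (witness at 1)
  j=2: holds (witness at 3)
Found at j=1 → formula holds.

True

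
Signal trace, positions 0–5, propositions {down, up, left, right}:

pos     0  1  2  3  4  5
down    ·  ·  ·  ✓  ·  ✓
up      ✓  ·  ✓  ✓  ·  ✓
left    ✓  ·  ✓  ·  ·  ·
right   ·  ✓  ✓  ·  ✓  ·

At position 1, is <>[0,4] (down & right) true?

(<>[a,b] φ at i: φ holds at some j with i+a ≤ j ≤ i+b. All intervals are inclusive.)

Check (down & right) at each j in [1,5]:
  j=1: false
  j=2: false
  j=3: false
  j=4: false
  j=5: false
No position in the window satisfies it → formula fails.

False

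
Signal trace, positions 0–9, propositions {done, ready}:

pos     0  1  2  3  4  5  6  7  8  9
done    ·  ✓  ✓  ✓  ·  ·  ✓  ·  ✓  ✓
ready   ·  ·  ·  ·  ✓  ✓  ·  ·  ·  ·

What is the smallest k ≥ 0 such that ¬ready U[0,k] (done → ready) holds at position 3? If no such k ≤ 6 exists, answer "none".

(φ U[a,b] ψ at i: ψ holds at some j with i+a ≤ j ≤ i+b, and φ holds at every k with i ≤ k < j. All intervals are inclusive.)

Need earliest j ≥ 3 with (done → ready), and ¬ready at every k in [3,j-1].
  j=3: rhs fails.
  j=4: rhs holds; lhs holds on [3,3]. k = 1.

1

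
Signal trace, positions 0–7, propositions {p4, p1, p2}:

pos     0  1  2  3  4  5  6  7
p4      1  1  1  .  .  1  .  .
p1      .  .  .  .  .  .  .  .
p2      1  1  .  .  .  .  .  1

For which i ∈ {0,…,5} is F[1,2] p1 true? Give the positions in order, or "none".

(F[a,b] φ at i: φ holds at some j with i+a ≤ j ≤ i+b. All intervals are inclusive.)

Evaluate at each i in [0,5]:
  i=0: ✗ (none in [1,2])
  i=1: ✗ (none in [2,3])
  i=2: ✗ (none in [3,4])
  i=3: ✗ (none in [4,5])
  i=4: ✗ (none in [5,6])
  i=5: ✗ (none in [6,7])

none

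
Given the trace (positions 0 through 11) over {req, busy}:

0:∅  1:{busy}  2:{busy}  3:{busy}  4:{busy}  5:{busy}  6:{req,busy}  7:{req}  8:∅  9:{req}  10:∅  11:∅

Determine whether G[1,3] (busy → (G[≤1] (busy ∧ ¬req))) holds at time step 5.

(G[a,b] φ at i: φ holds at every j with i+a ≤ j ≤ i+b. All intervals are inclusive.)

False

Check (busy → (G[≤1] (busy ∧ ¬req))) at every j in [6,8]:
  j=6: antecedent true; consequent fails at 6 → ✗
  j=7: antecedent false → ✓
  j=8: antecedent false → ✓
Fails at j=6 → formula fails.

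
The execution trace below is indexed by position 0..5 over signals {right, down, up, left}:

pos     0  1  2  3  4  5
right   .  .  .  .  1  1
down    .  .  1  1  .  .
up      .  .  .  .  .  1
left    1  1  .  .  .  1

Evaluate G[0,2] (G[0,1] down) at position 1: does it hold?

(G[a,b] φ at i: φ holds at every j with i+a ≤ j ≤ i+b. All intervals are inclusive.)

No

Check G[0,1] down at every j in [1,3]:
  j=1: fails at 1
  j=2: holds on [2,3]
  j=3: fails at 4
Fails at j=1 → formula fails.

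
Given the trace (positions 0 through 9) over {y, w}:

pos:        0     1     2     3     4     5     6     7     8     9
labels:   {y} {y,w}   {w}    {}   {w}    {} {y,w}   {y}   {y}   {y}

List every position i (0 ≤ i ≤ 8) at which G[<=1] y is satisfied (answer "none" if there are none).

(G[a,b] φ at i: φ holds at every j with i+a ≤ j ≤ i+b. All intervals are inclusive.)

0, 6, 7, 8

Evaluate at each i in [0,8]:
  i=0: ✓ (all of [0,1])
  i=1: ✗ (fails at j=2)
  i=2: ✗ (fails at j=2)
  i=3: ✗ (fails at j=3)
  i=4: ✗ (fails at j=4)
  i=5: ✗ (fails at j=5)
  i=6: ✓ (all of [6,7])
  i=7: ✓ (all of [7,8])
  i=8: ✓ (all of [8,9])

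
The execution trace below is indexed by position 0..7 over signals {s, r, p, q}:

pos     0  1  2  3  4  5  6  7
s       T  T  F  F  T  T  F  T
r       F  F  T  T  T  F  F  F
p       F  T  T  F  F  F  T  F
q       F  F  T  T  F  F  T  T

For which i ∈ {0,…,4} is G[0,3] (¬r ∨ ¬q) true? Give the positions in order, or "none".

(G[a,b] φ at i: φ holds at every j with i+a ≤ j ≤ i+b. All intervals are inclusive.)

4

Evaluate at each i in [0,4]:
  i=0: ✗ (fails at j=2)
  i=1: ✗ (fails at j=2)
  i=2: ✗ (fails at j=2)
  i=3: ✗ (fails at j=3)
  i=4: ✓ (all of [4,7])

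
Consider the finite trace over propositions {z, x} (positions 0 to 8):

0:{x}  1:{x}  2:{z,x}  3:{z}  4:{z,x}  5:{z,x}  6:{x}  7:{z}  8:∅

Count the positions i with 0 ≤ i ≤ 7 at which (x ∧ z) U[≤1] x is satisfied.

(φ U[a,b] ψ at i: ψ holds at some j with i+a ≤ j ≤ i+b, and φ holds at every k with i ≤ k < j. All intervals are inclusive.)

Evaluate at each i in [0,7]:
  i=0: ✓ (rhs at j=0)
  i=1: ✓ (rhs at j=1)
  i=2: ✓ (rhs at j=2)
  i=3: ✗ (lhs fails at k=3 before rhs at j=4)
  i=4: ✓ (rhs at j=4)
  i=5: ✓ (rhs at j=5)
  i=6: ✓ (rhs at j=6)
  i=7: ✗ (no rhs in [7,8])
Positions where it holds: {0, 1, 2, 4, 5, 6} → 6.

6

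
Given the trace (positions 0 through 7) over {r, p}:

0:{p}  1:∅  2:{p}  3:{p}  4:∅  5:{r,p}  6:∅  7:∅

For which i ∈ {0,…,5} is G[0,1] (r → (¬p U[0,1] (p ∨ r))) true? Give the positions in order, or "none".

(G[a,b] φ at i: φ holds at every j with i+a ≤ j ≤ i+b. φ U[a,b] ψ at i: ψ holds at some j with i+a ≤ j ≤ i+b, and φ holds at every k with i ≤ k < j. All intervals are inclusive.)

Evaluate at each i in [0,5]:
  i=0: ✓ (all of [0,1])
  i=1: ✓ (all of [1,2])
  i=2: ✓ (all of [2,3])
  i=3: ✓ (all of [3,4])
  i=4: ✓ (all of [4,5])
  i=5: ✓ (all of [5,6])

0, 1, 2, 3, 4, 5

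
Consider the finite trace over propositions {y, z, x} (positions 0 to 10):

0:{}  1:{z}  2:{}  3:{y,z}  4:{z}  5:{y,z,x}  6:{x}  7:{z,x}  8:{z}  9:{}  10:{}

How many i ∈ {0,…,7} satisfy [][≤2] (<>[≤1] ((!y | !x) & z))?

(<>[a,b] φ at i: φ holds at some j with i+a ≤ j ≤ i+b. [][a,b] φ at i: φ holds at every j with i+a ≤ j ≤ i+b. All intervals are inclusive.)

Evaluate at each i in [0,7]:
  i=0: ✓ (all of [0,2])
  i=1: ✓ (all of [1,3])
  i=2: ✓ (all of [2,4])
  i=3: ✗ (fails at j=5)
  i=4: ✗ (fails at j=5)
  i=5: ✗ (fails at j=5)
  i=6: ✓ (all of [6,8])
  i=7: ✗ (fails at j=9)
Positions where it holds: {0, 1, 2, 6} → 4.

4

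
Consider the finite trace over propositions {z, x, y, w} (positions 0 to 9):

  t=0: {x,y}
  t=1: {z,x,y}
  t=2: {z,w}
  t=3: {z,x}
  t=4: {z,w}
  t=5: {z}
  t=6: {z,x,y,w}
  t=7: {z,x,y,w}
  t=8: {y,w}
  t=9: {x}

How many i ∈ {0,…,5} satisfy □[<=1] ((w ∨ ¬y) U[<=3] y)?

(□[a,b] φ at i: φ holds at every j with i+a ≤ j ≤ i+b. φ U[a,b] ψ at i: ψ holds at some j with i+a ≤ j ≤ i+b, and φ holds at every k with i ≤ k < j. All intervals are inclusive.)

4

Evaluate at each i in [0,5]:
  i=0: ✓ (all of [0,1])
  i=1: ✗ (fails at j=2)
  i=2: ✗ (fails at j=2)
  i=3: ✓ (all of [3,4])
  i=4: ✓ (all of [4,5])
  i=5: ✓ (all of [5,6])
Positions where it holds: {0, 3, 4, 5} → 4.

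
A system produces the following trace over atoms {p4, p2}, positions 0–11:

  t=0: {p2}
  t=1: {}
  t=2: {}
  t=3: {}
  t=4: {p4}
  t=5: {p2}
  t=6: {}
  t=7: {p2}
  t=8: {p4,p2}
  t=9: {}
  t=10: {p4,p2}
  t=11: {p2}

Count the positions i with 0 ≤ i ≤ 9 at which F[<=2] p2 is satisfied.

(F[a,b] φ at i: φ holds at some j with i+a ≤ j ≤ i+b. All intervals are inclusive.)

Evaluate at each i in [0,9]:
  i=0: ✓ (witness j=0)
  i=1: ✗ (none in [1,3])
  i=2: ✗ (none in [2,4])
  i=3: ✓ (witness j=5)
  i=4: ✓ (witness j=5)
  i=5: ✓ (witness j=5)
  i=6: ✓ (witness j=7)
  i=7: ✓ (witness j=7)
  i=8: ✓ (witness j=8)
  i=9: ✓ (witness j=10)
Positions where it holds: {0, 3, 4, 5, 6, 7, 8, 9} → 8.

8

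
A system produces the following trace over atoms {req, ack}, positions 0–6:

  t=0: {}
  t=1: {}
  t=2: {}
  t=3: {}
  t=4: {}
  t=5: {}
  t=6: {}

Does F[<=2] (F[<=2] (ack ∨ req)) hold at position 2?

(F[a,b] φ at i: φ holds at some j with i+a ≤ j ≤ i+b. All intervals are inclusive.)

No

Check F[<=2] (ack ∨ req) at each j in [2,4]:
  j=2: fails (none in [2,4])
  j=3: fails (none in [3,5])
  j=4: fails (none in [4,6])
No position in the window satisfies it → formula fails.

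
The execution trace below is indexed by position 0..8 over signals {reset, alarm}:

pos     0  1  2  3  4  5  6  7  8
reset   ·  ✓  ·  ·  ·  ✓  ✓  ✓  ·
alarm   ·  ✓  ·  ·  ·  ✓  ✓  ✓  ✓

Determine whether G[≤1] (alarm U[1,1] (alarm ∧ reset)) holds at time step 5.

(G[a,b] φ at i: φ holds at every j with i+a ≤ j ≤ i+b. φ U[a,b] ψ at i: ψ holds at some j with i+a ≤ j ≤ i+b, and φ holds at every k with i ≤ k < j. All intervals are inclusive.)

Check (alarm U[1,1] (alarm ∧ reset)) at every j in [5,6]:
  j=5: holds
  j=6: holds
All positions satisfy it → formula holds.

Holds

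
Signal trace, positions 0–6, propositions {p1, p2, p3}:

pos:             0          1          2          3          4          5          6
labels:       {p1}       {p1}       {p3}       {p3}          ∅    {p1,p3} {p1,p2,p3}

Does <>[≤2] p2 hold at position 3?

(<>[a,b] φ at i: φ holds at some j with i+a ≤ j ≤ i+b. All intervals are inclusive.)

Check p2 at each j in [3,5]:
  j=3: false
  j=4: false
  j=5: false
No position in the window satisfies it → formula fails.

Does not hold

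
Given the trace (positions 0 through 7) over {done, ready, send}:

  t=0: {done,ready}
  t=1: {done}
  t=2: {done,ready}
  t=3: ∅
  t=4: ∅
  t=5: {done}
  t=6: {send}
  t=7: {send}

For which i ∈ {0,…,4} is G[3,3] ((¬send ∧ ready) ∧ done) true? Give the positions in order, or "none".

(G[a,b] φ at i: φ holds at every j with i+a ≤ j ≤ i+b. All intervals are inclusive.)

Evaluate at each i in [0,4]:
  i=0: ✗ (fails at j=3)
  i=1: ✗ (fails at j=4)
  i=2: ✗ (fails at j=5)
  i=3: ✗ (fails at j=6)
  i=4: ✗ (fails at j=7)

none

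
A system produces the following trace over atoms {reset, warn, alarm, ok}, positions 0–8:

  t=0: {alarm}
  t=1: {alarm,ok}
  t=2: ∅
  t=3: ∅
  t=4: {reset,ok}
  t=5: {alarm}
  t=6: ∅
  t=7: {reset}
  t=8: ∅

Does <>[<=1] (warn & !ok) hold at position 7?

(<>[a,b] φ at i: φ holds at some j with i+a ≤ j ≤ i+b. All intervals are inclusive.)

Check (warn & !ok) at each j in [7,8]:
  j=7: false
  j=8: false
No position in the window satisfies it → formula fails.

False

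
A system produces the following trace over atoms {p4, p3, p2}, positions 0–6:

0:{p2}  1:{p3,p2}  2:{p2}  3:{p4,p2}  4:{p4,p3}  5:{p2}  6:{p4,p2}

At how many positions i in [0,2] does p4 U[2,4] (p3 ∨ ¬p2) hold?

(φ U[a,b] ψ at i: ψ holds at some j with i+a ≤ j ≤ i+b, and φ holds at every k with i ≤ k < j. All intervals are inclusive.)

0

Evaluate at each i in [0,2]:
  i=0: ✗ (lhs fails at k=0 before rhs at j=4)
  i=1: ✗ (lhs fails at k=1 before rhs at j=4)
  i=2: ✗ (lhs fails at k=2 before rhs at j=4)
Positions where it holds: {} → 0.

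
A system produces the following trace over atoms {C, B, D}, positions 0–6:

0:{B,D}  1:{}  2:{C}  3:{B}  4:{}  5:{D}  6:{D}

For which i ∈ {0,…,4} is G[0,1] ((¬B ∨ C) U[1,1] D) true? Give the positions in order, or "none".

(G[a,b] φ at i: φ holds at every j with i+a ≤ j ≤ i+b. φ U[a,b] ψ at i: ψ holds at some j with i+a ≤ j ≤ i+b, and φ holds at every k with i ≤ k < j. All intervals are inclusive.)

Evaluate at each i in [0,4]:
  i=0: ✗ (fails at j=0)
  i=1: ✗ (fails at j=1)
  i=2: ✗ (fails at j=2)
  i=3: ✗ (fails at j=3)
  i=4: ✓ (all of [4,5])

4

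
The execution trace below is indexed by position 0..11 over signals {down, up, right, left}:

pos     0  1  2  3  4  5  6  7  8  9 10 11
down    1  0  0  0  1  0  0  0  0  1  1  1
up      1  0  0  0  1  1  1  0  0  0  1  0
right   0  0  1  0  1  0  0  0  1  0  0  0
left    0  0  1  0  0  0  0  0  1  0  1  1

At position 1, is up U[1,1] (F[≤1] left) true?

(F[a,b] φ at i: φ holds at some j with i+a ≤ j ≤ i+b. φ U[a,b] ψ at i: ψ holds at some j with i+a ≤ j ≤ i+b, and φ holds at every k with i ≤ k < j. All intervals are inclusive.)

Need some j in [2,2] with F[≤1] left, and up at every k in [1,j-1].
  j=2: F[≤1] left holds, but up fails at k=1 → not this j.
No j in the window works → until fails.

False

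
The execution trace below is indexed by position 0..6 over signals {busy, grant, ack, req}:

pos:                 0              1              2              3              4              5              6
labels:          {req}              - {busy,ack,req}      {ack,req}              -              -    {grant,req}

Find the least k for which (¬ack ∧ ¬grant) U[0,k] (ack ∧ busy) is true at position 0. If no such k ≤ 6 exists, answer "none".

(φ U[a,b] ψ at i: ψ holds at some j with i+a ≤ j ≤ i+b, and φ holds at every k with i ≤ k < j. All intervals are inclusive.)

Need earliest j ≥ 0 with (ack ∧ busy), and (¬ack ∧ ¬grant) at every k in [0,j-1].
  j=0: rhs fails.
  j=1: rhs fails.
  j=2: rhs holds; lhs holds on [0,1]. k = 2.

2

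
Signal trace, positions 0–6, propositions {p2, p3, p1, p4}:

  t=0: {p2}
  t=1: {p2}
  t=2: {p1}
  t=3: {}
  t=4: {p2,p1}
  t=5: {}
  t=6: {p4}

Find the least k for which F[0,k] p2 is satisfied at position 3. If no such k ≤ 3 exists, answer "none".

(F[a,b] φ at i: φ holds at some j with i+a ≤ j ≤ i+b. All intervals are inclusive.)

Scan j = 3,4,… for p2:
  j=3: fails
  j=4: holds
First hit at j=4, so smallest k = 4-3 = 1.

1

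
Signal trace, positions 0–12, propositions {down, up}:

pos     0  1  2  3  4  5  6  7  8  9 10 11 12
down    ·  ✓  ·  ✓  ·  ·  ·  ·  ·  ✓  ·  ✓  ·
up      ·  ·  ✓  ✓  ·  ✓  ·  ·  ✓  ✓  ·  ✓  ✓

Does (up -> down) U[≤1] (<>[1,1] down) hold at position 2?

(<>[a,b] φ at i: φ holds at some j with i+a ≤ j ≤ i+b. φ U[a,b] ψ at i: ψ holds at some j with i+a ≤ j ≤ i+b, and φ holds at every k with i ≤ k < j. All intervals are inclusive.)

Yes

Need some j in [2,3] with <>[1,1] down, and (up -> down) at every k in [2,j-1].
  j=2: <>[1,1] down holds; no prefix to check → satisfied.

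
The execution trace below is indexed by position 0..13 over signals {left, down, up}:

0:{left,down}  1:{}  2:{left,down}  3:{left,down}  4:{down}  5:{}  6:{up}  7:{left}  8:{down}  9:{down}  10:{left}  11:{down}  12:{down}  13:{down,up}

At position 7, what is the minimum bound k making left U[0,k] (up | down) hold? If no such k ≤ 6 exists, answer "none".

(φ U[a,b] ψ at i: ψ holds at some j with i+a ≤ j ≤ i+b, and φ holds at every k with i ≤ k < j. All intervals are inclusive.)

1

Need earliest j ≥ 7 with (up | down), and left at every k in [7,j-1].
  j=7: rhs fails.
  j=8: rhs holds; lhs holds on [7,7]. k = 1.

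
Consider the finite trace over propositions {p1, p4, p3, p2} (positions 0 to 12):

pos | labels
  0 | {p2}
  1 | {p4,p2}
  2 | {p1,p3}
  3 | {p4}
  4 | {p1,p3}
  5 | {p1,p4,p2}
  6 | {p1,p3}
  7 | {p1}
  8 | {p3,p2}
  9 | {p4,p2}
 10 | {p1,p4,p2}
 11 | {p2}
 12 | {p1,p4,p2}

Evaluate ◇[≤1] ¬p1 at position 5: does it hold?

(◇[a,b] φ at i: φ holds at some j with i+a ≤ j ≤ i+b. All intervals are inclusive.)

Check ¬p1 at each j in [5,6]:
  j=5: false
  j=6: false
No position in the window satisfies it → formula fails.

Does not hold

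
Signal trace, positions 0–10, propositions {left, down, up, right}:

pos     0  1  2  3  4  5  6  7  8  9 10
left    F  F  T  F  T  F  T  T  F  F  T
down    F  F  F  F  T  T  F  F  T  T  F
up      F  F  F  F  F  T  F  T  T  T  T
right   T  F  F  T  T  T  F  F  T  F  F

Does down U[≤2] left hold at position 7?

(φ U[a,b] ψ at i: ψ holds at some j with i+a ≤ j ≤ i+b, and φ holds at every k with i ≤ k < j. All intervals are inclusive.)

True

Need some j in [7,9] with left, and down at every k in [7,j-1].
  j=7: left holds; no prefix to check → satisfied.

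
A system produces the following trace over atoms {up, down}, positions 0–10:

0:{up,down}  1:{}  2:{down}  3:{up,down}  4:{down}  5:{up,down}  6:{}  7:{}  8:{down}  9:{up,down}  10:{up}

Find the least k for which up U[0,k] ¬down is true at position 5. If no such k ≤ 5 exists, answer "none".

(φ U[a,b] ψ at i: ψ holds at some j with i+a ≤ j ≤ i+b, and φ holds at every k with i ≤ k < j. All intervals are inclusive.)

Need earliest j ≥ 5 with ¬down, and up at every k in [5,j-1].
  j=5: rhs fails.
  j=6: rhs holds; lhs holds on [5,5]. k = 1.

1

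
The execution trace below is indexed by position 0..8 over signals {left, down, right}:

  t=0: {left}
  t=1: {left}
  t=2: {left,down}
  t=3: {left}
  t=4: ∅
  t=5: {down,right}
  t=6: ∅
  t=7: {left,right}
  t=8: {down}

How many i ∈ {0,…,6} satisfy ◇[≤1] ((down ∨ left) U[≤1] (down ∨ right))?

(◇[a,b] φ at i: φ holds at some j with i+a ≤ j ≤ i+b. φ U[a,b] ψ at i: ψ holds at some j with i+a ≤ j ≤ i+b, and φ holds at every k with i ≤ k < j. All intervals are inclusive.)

Evaluate at each i in [0,6]:
  i=0: ✓ (witness j=1)
  i=1: ✓ (witness j=1)
  i=2: ✓ (witness j=2)
  i=3: ✗ (none in [3,4])
  i=4: ✓ (witness j=5)
  i=5: ✓ (witness j=5)
  i=6: ✓ (witness j=7)
Positions where it holds: {0, 1, 2, 4, 5, 6} → 6.

6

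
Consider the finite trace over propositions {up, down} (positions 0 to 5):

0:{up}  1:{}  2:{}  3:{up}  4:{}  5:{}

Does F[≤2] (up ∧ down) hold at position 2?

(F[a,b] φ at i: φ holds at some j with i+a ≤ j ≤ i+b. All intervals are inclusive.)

Does not hold

Check (up ∧ down) at each j in [2,4]:
  j=2: false
  j=3: false
  j=4: false
No position in the window satisfies it → formula fails.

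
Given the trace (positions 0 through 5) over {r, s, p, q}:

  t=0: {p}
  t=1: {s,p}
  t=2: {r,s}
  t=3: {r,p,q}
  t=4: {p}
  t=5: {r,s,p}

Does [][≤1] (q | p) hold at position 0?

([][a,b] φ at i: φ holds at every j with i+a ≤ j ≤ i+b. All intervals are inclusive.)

True

Check (q | p) at every j in [0,1]:
  j=0: true
  j=1: true
All positions satisfy it → formula holds.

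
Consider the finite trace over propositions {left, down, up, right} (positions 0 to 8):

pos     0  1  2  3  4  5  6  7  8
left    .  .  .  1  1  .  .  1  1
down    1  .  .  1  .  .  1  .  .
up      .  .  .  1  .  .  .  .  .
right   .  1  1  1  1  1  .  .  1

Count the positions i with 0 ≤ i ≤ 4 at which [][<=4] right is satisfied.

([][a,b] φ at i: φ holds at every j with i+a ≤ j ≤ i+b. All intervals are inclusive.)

1

Evaluate at each i in [0,4]:
  i=0: ✗ (fails at j=0)
  i=1: ✓ (all of [1,5])
  i=2: ✗ (fails at j=6)
  i=3: ✗ (fails at j=6)
  i=4: ✗ (fails at j=6)
Positions where it holds: {1} → 1.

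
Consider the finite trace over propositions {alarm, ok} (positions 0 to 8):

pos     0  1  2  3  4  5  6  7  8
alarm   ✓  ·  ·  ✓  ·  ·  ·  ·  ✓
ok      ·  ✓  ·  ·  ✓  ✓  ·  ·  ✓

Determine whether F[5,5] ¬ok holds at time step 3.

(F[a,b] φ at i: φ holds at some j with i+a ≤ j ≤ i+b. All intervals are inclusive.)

Check ¬ok at each j in [8,8]:
  j=8: false
No position in the window satisfies it → formula fails.

False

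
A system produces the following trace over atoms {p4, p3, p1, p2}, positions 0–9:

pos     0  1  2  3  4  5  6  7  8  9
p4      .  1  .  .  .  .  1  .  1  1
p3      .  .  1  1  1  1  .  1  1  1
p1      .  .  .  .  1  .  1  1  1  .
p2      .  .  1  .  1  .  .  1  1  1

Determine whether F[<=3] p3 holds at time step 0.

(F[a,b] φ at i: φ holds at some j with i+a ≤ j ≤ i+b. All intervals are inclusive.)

Check p3 at each j in [0,3]:
  j=0: false
  j=1: false
  j=2: true
  j=3: true
Found at j=2 → formula holds.

Holds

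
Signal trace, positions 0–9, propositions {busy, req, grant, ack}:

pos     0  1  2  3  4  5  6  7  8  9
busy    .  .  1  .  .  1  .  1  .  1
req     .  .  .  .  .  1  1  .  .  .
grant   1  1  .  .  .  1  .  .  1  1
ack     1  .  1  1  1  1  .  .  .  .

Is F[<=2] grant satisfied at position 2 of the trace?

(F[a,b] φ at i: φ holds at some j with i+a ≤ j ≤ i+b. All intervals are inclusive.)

Check grant at each j in [2,4]:
  j=2: false
  j=3: false
  j=4: false
No position in the window satisfies it → formula fails.

False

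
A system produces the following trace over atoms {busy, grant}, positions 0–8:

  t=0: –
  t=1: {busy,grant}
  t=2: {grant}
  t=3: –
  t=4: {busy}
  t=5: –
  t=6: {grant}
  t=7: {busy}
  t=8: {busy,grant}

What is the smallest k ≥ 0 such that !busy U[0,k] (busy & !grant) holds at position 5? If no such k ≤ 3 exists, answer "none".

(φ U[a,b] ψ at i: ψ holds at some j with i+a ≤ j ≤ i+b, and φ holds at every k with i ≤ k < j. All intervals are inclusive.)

Need earliest j ≥ 5 with (busy & !grant), and !busy at every k in [5,j-1].
  j=5: rhs fails.
  j=6: rhs fails.
  j=7: rhs holds; lhs holds on [5,6]. k = 2.

2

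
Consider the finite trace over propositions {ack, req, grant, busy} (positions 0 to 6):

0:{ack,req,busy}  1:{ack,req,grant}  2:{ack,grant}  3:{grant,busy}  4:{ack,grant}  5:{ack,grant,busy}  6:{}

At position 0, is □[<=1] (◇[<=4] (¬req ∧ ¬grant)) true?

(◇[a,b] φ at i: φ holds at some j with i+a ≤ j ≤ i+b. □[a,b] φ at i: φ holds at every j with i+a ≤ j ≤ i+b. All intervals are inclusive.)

False

Check ◇[<=4] (¬req ∧ ¬grant) at every j in [0,1]:
  j=0: fails (none in [0,4])
  j=1: fails (none in [1,5])
Fails at j=0 → formula fails.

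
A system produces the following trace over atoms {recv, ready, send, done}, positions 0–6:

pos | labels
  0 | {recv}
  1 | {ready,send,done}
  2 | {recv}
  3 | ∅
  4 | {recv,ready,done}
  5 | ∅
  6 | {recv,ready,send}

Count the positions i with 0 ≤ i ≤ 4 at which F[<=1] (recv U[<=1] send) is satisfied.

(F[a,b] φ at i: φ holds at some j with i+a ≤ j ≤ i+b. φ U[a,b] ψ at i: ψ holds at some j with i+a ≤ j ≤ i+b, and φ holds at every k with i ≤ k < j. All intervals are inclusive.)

Evaluate at each i in [0,4]:
  i=0: ✓ (witness j=0)
  i=1: ✓ (witness j=1)
  i=2: ✗ (none in [2,3])
  i=3: ✗ (none in [3,4])
  i=4: ✗ (none in [4,5])
Positions where it holds: {0, 1} → 2.

2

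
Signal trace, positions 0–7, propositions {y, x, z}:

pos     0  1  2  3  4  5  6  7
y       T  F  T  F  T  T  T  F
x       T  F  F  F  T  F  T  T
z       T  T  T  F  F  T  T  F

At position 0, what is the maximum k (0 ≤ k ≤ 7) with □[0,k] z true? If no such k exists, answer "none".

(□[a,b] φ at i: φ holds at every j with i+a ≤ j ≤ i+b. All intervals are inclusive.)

2

z must hold from j=0 onward; find where it first fails.
  j=0: holds
  j=1: holds
  j=2: holds
  j=3: fails
Holds on [0,2], so largest k = 2.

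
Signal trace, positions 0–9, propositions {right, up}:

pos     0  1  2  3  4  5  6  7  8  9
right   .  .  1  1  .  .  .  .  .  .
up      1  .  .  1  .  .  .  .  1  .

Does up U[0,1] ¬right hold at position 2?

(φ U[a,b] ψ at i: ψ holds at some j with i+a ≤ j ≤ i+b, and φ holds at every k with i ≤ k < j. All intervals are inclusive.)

Need some j in [2,3] with ¬right, and up at every k in [2,j-1].
  j=2: ¬right false.
  j=3: ¬right false.
No j in the window works → until fails.

False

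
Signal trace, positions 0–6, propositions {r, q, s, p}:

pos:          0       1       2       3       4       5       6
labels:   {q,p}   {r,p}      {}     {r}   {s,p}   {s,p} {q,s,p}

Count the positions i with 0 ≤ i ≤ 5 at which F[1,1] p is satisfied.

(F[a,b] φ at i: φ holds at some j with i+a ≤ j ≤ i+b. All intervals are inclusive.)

Evaluate at each i in [0,5]:
  i=0: ✓ (witness j=1)
  i=1: ✗ (none in [2,2])
  i=2: ✗ (none in [3,3])
  i=3: ✓ (witness j=4)
  i=4: ✓ (witness j=5)
  i=5: ✓ (witness j=6)
Positions where it holds: {0, 3, 4, 5} → 4.

4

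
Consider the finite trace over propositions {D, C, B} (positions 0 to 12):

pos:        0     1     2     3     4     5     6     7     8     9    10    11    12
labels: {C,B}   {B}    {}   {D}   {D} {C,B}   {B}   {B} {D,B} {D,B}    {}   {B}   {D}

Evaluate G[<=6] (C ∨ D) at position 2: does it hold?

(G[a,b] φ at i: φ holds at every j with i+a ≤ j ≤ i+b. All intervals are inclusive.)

False

Check (C ∨ D) at every j in [2,8]:
  j=2: false
  j=3: true
  j=4: true
  j=5: true
  j=6: false
  j=7: false
  j=8: true
Fails at j=2 → formula fails.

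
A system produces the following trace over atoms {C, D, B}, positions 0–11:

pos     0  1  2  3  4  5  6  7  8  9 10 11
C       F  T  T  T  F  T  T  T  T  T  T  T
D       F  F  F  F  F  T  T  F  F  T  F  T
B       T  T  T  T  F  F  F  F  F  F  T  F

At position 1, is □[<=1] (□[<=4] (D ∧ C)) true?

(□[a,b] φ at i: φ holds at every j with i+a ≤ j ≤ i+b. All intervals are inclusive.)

False

Check □[<=4] (D ∧ C) at every j in [1,2]:
  j=1: fails at 1
  j=2: fails at 2
Fails at j=1 → formula fails.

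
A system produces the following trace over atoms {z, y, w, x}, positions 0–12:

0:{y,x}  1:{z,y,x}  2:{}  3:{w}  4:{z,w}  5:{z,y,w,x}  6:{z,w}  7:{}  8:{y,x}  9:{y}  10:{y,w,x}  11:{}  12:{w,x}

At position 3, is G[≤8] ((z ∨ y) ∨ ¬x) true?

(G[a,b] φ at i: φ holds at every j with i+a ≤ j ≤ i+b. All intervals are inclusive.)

Check ((z ∨ y) ∨ ¬x) at every j in [3,11]:
  j=3: true
  j=4: true
  j=5: true
  j=6: true
  j=7: true
  j=8: true
  j=9: true
  j=10: true
  j=11: true
All positions satisfy it → formula holds.

Yes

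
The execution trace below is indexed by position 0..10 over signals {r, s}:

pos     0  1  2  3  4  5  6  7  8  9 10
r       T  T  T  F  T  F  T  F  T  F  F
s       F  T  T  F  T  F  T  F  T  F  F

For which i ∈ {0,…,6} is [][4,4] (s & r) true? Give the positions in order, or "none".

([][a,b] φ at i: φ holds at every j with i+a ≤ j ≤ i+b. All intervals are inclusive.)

Evaluate at each i in [0,6]:
  i=0: ✓ (all of [4,4])
  i=1: ✗ (fails at j=5)
  i=2: ✓ (all of [6,6])
  i=3: ✗ (fails at j=7)
  i=4: ✓ (all of [8,8])
  i=5: ✗ (fails at j=9)
  i=6: ✗ (fails at j=10)

0, 2, 4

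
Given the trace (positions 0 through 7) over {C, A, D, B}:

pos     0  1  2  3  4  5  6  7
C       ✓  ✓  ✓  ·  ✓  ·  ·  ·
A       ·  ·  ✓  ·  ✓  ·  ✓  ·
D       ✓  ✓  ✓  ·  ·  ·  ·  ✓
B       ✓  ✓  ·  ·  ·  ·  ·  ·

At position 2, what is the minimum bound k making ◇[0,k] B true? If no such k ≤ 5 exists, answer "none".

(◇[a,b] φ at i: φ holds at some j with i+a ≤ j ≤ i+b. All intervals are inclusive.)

Scan j = 2,3,… for B:
  j=2: fails
  j=3: fails
  j=4: fails
  j=5: fails
  j=6: fails
  j=7: fails
No j in [2,7] satisfies it → none.

none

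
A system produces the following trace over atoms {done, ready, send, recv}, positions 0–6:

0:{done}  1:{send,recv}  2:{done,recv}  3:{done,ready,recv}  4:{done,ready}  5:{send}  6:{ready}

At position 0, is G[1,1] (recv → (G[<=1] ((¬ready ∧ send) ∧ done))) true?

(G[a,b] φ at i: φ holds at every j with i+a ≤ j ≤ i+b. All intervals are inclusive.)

Check (recv → (G[<=1] ((¬ready ∧ send) ∧ done))) at every j in [1,1]:
  j=1: antecedent true; consequent fails at 1 → ✗
Fails at j=1 → formula fails.

False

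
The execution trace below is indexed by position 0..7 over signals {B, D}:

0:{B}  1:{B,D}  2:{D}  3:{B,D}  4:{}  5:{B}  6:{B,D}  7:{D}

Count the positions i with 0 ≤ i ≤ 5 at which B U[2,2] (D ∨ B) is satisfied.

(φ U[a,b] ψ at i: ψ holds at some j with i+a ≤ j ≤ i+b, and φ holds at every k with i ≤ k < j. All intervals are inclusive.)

Evaluate at each i in [0,5]:
  i=0: ✓ (rhs at j=2; lhs holds on [0,1])
  i=1: ✗ (lhs fails at k=2 before rhs at j=3)
  i=2: ✗ (no rhs in [4,4])
  i=3: ✗ (lhs fails at k=4 before rhs at j=5)
  i=4: ✗ (lhs fails at k=4 before rhs at j=6)
  i=5: ✓ (rhs at j=7; lhs holds on [5,6])
Positions where it holds: {0, 5} → 2.

2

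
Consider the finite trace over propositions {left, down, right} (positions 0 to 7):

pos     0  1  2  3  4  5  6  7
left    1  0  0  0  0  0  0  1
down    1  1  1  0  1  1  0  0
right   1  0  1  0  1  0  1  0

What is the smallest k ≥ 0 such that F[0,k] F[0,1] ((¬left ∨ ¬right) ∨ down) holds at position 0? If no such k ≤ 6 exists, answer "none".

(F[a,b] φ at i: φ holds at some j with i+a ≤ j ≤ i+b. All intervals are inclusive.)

0

Scan j = 0,1,… for F[0,1] ((¬left ∨ ¬right) ∨ down):
  j=0: holds
First hit at j=0, so smallest k = 0-0 = 0.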